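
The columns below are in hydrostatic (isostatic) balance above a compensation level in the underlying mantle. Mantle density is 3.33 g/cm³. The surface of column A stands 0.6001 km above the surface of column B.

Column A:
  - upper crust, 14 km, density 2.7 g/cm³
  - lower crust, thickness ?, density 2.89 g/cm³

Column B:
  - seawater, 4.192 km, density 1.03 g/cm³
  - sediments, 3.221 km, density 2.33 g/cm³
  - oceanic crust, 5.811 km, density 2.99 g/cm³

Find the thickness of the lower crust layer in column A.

18.2 km

Take the compensation level at the base of the deeper column (depth z_c below the surface of column A) and equate Σ ρ_i t_i down to z_c; mantle fills any gap and the z_c terms cancel.
Column A: 14×2.7 + x×2.89 + (z_c − 14 − x)×3.33
Column B: 0.6001×0 + 4.192×1.03 + 3.221×2.33 + 5.811×2.99 + (z_c − 0.6001 − 13.224)×3.33
The z_c×3.33 term appears on both sides and cancels. Collect the known terms of each column as K = Σ(ρt)_known − 3.33 × (depth of known layers): K_A = 37.8 − 3.33×14 = −8.82; K_B = 29.19758 − 3.33×(0.6001 + 13.224) = −16.836673.
Balance: K_A − x×(3.33 − 2.89) = K_B, so x = (K_A − K_B)/(3.33 − 2.89) = 8.01667/0.44 = 18.2 km.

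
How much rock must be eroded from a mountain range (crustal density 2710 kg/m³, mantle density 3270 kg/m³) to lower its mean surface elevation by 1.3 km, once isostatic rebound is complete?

Net drop Δ = e − u = e − e ρ_c/ρ_m = e (ρ_m − ρ_c)/ρ_m.
e = Δ ρ_m/(ρ_m − ρ_c) = 1.3 km × 3270/560 = 7.59 km.

7.59 km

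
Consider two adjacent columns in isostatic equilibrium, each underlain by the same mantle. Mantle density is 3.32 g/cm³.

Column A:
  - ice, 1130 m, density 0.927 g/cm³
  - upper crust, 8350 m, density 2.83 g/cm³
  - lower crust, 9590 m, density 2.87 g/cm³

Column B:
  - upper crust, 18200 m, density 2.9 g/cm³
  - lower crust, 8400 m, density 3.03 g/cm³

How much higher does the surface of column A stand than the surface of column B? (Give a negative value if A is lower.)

311 m

For any compensation level in the mantle, the mantle terms cancel and isostasy reduces to e = (Σt_A − Σt_B) − (Σ(ρt)_A − Σ(ρt)_B) / ρ_m.
Σt_A = 19070 m; Σt_B = 26600 m; Σ(ρt)_A = 52201.31; Σ(ρt)_B = 78232 (in m·g/cm³).
e = (19070 − 26600) − (52201.31 − 78232) / 3.32 = 311 m.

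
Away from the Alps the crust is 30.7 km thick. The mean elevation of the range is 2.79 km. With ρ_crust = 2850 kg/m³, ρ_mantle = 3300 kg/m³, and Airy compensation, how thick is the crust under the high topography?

Root depth r = h ρ_c / (ρ_m − ρ_c) = 2.79 km × 2850 / 450 = 17.67 km.
Total thickness = T + h + r = 30.7 km + 2.79 km + 17.67 km = 51.2 km.

51.2 km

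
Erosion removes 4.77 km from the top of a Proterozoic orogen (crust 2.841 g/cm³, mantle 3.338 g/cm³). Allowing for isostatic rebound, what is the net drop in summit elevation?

0.71 km

Rebound u = e ρ_c/ρ_m = 4.77 km × 2.841/3.338 = 4.06 km.
Net surface drop = e − u = 4.77 km − 4.06 km = e (ρ_m − ρ_c)/ρ_m = 0.71 km.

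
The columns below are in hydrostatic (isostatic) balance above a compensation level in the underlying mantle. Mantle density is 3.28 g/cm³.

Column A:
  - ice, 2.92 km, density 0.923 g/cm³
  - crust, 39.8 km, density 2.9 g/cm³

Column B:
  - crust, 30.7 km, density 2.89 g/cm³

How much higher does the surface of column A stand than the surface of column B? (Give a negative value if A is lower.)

3.06 km

For any compensation level in the mantle, the mantle terms cancel and isostasy reduces to e = (Σt_A − Σt_B) − (Σ(ρt)_A − Σ(ρt)_B) / ρ_m.
Σt_A = 42.72 km; Σt_B = 30.7 km; Σ(ρt)_A = 118.11516; Σ(ρt)_B = 88.723 (in km·g/cm³).
e = (42.72 − 30.7) − (118.11516 − 88.723) / 3.28 = 3.06 km.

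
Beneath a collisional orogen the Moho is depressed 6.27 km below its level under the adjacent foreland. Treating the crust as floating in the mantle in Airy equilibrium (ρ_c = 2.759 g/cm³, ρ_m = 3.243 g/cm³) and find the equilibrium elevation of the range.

1.1 km

Balancing pressure at the compensation depth: ρ_c h = (ρ_m − ρ_c) r.
h = r (ρ_m − ρ_c) / ρ_c = 6.27 km × (3.243 − 2.759) / 2.759 = 1.1 km.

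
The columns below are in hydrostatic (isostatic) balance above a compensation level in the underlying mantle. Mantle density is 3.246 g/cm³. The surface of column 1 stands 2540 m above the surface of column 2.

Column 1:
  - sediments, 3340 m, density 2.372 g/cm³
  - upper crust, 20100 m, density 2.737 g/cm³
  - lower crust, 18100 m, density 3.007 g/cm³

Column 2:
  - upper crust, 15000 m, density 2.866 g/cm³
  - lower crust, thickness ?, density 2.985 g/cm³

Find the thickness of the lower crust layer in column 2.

Take the compensation level at the base of the deeper column (depth z_c below the surface of column 1) and equate Σ ρ_i t_i down to z_c; mantle fills any gap and the z_c terms cancel.
Column 1: 3340×2.372 + 20100×2.737 + 18100×3.007 + (z_c − 41540)×3.246
Column 2: 2540×0 + 15000×2.866 + x×2.985 + (z_c − 2540 − 15000 − x)×3.246
The z_c×3.246 term appears on both sides and cancels. Collect the known terms of each column as K = Σ(ρt)_known − 3.246 × (depth of known layers): K_1 = 117362.88 − 3.246×41540 = −17475.96; K_2 = 42990 − 3.246×(2540 + 15000) = −13944.84.
Balance: K_1 = K_2 − x×(3.246 − 2.985), so x = (K_2 − K_1)/(3.246 − 2.985) = 3531.12/0.261 = 13500 m.

13500 m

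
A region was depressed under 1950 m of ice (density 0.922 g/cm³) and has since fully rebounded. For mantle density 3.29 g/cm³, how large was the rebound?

Removing the load lets mantle flow back in; uplift u satisfies ρ_ice t = ρ_m u.
u = t ρ_ice/ρ_m = 1950 m × 0.922/3.29 = 546 m.

546 m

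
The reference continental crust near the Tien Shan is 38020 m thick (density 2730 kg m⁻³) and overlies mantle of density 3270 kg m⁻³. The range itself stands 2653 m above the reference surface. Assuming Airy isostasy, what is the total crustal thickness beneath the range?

Root depth r = h ρ_c / (ρ_m − ρ_c) = 2653 m × 2730 / 540 = 13410 m.
Total thickness = T + h + r = 38020 m + 2653 m + 13410 m = 54100 m.

54100 m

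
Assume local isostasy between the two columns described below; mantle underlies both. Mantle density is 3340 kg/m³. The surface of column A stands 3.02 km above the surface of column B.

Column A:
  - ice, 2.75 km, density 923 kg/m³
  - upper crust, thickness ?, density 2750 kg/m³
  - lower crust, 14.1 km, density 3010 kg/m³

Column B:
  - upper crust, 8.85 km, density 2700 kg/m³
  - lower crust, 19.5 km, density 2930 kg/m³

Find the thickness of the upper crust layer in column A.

Take the compensation level at the base of the deeper column (depth z_c below the surface of column A) and equate Σ ρ_i t_i down to z_c; mantle fills any gap and the z_c terms cancel.
Column A: 2.75×923 + x×2750 + 14.1×3010 + (z_c − 16.85 − x)×3340
Column B: 3.02×0 + 8.85×2700 + 19.5×2930 + (z_c − 3.02 − 28.35)×3340
The z_c×3340 term appears on both sides and cancels. Collect the known terms of each column as K = Σ(ρt)_known − 3340 × (depth of known layers): K_A = 44979.25 − 3340×16.85 = −11299.75; K_B = 81030 − 3340×(3.02 + 28.35) = −23745.8.
Balance: K_A − x×(3340 − 2750) = K_B, so x = (K_A − K_B)/(3340 − 2750) = 12446.1/590 = 21.1 km.

21.1 km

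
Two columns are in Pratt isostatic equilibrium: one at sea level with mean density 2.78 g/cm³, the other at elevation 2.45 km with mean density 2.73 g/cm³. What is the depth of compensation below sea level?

134 km

ρ_ref D = ρ (D + h) → D (ρ_ref − ρ) = ρ h.
D = ρ h/(ρ_ref − ρ) = 2.73 × 2.45 km/(2.78 − 2.73) = 134 km.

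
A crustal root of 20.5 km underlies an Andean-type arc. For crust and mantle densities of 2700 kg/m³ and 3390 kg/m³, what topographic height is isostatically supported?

For local isostatic compensation: ρ_c h = (ρ_m − ρ_c) r.
h = r (ρ_m − ρ_c) / ρ_c = 20.5 km × (3390 − 2700) / 2700 = 5.24 km.

5.24 km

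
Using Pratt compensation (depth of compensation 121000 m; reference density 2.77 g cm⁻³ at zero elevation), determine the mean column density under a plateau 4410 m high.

Pratt balance: ρ_ref D = ρ (D + h).
ρ = ρ_ref D/(D + h) = 2.77 × 121000 m/(121000 m + 4410 m) = 2.67 g cm⁻³.

2.67 g cm⁻³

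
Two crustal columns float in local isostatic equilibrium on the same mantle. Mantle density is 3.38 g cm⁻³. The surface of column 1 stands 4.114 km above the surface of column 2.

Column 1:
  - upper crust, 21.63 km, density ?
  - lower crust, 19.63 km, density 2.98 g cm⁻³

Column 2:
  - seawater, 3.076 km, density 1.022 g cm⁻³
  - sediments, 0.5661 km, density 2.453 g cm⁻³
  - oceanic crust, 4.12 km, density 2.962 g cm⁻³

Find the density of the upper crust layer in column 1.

Take the compensation level at the base of the deeper column (depth z_c below the surface of column 1) and equate Σ ρ_i t_i down to z_c; mantle fills any gap and the z_c terms cancel.
Column 1: 21.63×ρ + 19.63×2.98 + (z_c − 41.26)×3.38
Column 2: 4.114×0 + 3.076×1.022 + 0.5661×2.453 + 4.12×2.962 + (z_c − 4.114 − 7.7621)×3.38
The z_c×3.38 term appears on both sides and cancels. Collect the known terms of each column as K = Σ(ρt)_known − 3.38 × (depth of known layers): K_1 = 58.4974 − 3.38×41.26 = −80.9614; K_2 = 16.7357553 − 3.38×(4.114 + 7.7621) = −23.4054627.
Balance: K_1 + 21.63×ρ = K_2, so ρ = (K_2 − K_1)/21.63 = 57.5559/21.63 = 2.66 g cm⁻³.

2.66 g cm⁻³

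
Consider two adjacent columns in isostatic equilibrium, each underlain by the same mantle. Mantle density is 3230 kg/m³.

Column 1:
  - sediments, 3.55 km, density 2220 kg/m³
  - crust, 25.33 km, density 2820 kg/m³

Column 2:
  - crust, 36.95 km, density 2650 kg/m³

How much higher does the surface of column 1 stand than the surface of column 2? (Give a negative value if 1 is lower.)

For any compensation level in the mantle, the mantle terms cancel and isostasy reduces to e = (Σt_1 − Σt_2) − (Σ(ρt)_1 − Σ(ρt)_2) / ρ_m.
Σt_1 = 28.88 km; Σt_2 = 36.95 km; Σ(ρt)_1 = 79311.6; Σ(ρt)_2 = 97917.5 (in km·kg/m³).
e = (28.88 − 36.95) − (79311.6 − 97917.5) / 3230 = −2.31 km.

−2.31 km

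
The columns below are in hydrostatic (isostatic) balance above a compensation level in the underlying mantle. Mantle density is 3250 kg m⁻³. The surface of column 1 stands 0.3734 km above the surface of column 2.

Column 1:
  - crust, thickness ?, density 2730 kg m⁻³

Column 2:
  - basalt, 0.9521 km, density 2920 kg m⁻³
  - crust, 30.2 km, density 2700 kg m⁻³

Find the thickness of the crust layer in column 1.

34.9 km

Take the compensation level at the base of the deeper column (depth z_c below the surface of column 1) and equate Σ ρ_i t_i down to z_c; mantle fills any gap and the z_c terms cancel.
Column 1: x×2730 + (z_c − 0 − x)×3250
Column 2: 0.3734×0 + 0.9521×2920 + 30.2×2700 + (z_c − 0.3734 − 31.1521)×3250
The z_c×3250 term appears on both sides and cancels. Collect the known terms of each column as K = Σ(ρt)_known − 3250 × (depth of known layers): K_1 = 0 − 3250×0 = 0; K_2 = 84320.132 − 3250×(0.3734 + 31.1521) = −18137.743.
Balance: K_1 − x×(3250 − 2730) = K_2, so x = (K_1 − K_2)/(3250 − 2730) = 18137.7/520 = 34.9 km.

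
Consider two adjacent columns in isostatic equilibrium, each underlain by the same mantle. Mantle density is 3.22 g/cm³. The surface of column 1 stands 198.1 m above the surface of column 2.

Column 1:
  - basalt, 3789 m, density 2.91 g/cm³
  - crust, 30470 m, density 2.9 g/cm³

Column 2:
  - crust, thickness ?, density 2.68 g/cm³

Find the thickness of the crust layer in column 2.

19100 m

Take the compensation level at the base of the deeper column (depth z_c below the surface of column 1) and equate Σ ρ_i t_i down to z_c; mantle fills any gap and the z_c terms cancel.
Column 1: 3789×2.91 + 30470×2.9 + (z_c − 34259)×3.22
Column 2: 198.1×0 + x×2.68 + (z_c − 198.1 − 0 − x)×3.22
The z_c×3.22 term appears on both sides and cancels. Collect the known terms of each column as K = Σ(ρt)_known − 3.22 × (depth of known layers): K_1 = 99388.99 − 3.22×34259 = −10924.99; K_2 = 0 − 3.22×(198.1 + 0) = −637.882.
Balance: K_1 = K_2 − x×(3.22 − 2.68), so x = (K_2 − K_1)/(3.22 − 2.68) = 10287.1/0.54 = 19100 m.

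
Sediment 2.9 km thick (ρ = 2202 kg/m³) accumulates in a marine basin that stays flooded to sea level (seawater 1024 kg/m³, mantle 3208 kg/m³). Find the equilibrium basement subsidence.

1.56 km

Submarine loading: the sediment displaces seawater, and the subsidence is in turn flooded, so s (ρ_m − ρ_w) = t (ρ_sed − ρ_w).
s = 2.9 km × (2202 − 1024) / (3208 − 1024) = 1.56 km.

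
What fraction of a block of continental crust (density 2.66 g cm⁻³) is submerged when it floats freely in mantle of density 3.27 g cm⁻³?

Submerged fraction = ρ_obj/ρ_fluid = 2.66/3.27 = 81.3%.

81.3%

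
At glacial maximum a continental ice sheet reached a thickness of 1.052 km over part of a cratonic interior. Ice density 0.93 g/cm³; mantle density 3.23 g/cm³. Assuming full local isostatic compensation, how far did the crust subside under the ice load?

0.303 km

For local isostatic compensation: the ice load ρ_ice t is balanced by mantle displaced below, ρ_m s.
s = t ρ_ice / ρ_m = 1.052 km × 0.93/3.23 = 0.303 km.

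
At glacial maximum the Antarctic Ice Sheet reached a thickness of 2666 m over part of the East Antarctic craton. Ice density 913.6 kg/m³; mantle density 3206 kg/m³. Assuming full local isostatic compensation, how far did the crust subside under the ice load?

760 m

Equating mass per unit area of the two columns: the ice load ρ_ice t is balanced by mantle displaced below, ρ_m s.
s = t ρ_ice / ρ_m = 2666 m × 913.6/3206 = 760 m.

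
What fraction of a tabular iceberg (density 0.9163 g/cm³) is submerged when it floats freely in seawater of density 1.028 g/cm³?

Submerged fraction = ρ_obj/ρ_fluid = 0.9163/1.028 = 89.1%.

89.1%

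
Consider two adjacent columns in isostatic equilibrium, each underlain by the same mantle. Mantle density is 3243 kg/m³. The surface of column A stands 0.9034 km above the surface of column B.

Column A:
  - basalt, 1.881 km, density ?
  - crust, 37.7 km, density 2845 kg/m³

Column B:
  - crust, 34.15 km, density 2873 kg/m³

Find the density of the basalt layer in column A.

Take the compensation level at the base of the deeper column (depth z_c below the surface of column A) and equate Σ ρ_i t_i down to z_c; mantle fills any gap and the z_c terms cancel.
Column A: 1.881×ρ + 37.7×2845 + (z_c − 39.581)×3243
Column B: 0.9034×0 + 34.15×2873 + (z_c − 0.9034 − 34.15)×3243
The z_c×3243 term appears on both sides and cancels. Collect the known terms of each column as K = Σ(ρt)_known − 3243 × (depth of known layers): K_A = 107256.5 − 3243×39.581 = −21104.683; K_B = 98112.95 − 3243×(0.9034 + 34.15) = −15565.2262.
Balance: K_A + 1.881×ρ = K_B, so ρ = (K_B − K_A)/1.881 = 5539.46/1.881 = 2940 kg/m³.

2940 kg/m³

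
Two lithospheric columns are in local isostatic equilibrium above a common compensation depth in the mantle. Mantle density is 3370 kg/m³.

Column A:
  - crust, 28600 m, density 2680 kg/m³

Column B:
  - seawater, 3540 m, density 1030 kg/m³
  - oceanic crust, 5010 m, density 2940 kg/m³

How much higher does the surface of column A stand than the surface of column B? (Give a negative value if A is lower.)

2760 m

For any compensation level in the mantle, the mantle terms cancel and isostasy reduces to e = (Σt_A − Σt_B) − (Σ(ρt)_A − Σ(ρt)_B) / ρ_m.
Σt_A = 28600 m; Σt_B = 8550 m; Σ(ρt)_A = 76648000; Σ(ρt)_B = 18375600 (in m·kg/m³).
e = (28600 − 8550) − (76648000 − 18375600) / 3370 = 2760 m.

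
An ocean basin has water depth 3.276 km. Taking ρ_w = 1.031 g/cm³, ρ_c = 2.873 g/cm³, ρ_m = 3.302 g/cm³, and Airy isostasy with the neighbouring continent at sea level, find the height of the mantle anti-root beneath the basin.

14.1 km

Equating mass per unit area of the two columns: replacing crust with seawater at the top is compensated by replacing crust with mantle at the base: d (ρ_c − ρ_w) = a (ρ_m − ρ_c).
a = d (ρ_c − ρ_w)/(ρ_m − ρ_c) = 3.276 km × 1.842/0.429 = 14.1 km.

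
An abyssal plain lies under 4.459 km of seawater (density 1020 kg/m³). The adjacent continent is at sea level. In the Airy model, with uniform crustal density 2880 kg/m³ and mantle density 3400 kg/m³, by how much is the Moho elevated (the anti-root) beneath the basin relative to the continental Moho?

For local isostatic compensation: replacing crust with seawater at the top is compensated by replacing crust with mantle at the base: d (ρ_c − ρ_w) = a (ρ_m − ρ_c).
a = d (ρ_c − ρ_w)/(ρ_m − ρ_c) = 4.459 km × 1860/520 = 15.9 km.

15.9 km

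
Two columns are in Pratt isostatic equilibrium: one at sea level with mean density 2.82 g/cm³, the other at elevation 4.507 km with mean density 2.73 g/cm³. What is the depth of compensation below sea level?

137 km

ρ_ref D = ρ (D + h) → D (ρ_ref − ρ) = ρ h.
D = ρ h/(ρ_ref − ρ) = 2.73 × 4.507 km/(2.82 − 2.73) = 137 km.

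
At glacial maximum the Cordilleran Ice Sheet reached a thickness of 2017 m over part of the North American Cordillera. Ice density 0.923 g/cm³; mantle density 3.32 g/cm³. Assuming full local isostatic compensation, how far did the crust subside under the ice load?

561 m

Balancing pressure at the compensation depth: the ice load ρ_ice t is balanced by mantle displaced below, ρ_m s.
s = t ρ_ice / ρ_m = 2017 m × 0.923/3.32 = 561 m.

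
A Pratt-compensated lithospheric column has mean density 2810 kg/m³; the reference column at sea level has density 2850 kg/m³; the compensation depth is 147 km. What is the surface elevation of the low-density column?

ρ_ref D = ρ (D + h) → h = D (ρ_ref − ρ)/ρ.
h = 147 km × (2850 − 2810)/2810 = 2.09 km.

2.09 km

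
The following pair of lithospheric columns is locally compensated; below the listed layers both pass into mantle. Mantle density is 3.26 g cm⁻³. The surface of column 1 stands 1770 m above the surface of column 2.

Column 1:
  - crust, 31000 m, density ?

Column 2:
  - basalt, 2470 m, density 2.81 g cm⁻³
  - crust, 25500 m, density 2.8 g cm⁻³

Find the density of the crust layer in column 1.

Take the compensation level at the base of the deeper column (depth z_c below the surface of column 1) and equate Σ ρ_i t_i down to z_c; mantle fills any gap and the z_c terms cancel.
Column 1: 31000×ρ + (z_c − 31000)×3.26
Column 2: 1770×0 + 2470×2.81 + 25500×2.8 + (z_c − 1770 − 27970)×3.26
The z_c×3.26 term appears on both sides and cancels. Collect the known terms of each column as K = Σ(ρt)_known − 3.26 × (depth of known layers): K_1 = 0 − 3.26×31000 = −101060; K_2 = 78340.7 − 3.26×(1770 + 27970) = −18611.7.
Balance: K_1 + 31000×ρ = K_2, so ρ = (K_2 − K_1)/31000 = 82448.3/31000 = 2.66 g cm⁻³.

2.66 g cm⁻³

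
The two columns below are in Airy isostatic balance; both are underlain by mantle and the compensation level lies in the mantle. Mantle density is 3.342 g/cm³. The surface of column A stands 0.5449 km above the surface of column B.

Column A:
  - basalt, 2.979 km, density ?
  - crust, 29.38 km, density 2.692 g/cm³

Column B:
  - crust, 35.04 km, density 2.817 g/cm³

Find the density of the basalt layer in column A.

2.97 g/cm³

Take the compensation level at the base of the deeper column (depth z_c below the surface of column A) and equate Σ ρ_i t_i down to z_c; mantle fills any gap and the z_c terms cancel.
Column A: 2.979×ρ + 29.38×2.692 + (z_c − 32.359)×3.342
Column B: 0.5449×0 + 35.04×2.817 + (z_c − 0.5449 − 35.04)×3.342
The z_c×3.342 term appears on both sides and cancels. Collect the known terms of each column as K = Σ(ρt)_known − 3.342 × (depth of known layers): K_A = 79.09096 − 3.342×32.359 = −29.052818; K_B = 98.70768 − 3.342×(0.5449 + 35.04) = −20.2170558.
Balance: K_A + 2.979×ρ = K_B, so ρ = (K_B − K_A)/2.979 = 8.83576/2.979 = 2.97 g/cm³.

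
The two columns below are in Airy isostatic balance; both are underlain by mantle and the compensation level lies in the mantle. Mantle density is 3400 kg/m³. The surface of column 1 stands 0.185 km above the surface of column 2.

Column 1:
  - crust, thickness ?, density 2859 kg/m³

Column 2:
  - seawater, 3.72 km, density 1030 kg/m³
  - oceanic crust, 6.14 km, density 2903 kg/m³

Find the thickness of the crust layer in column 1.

23.1 km

Take the compensation level at the base of the deeper column (depth z_c below the surface of column 1) and equate Σ ρ_i t_i down to z_c; mantle fills any gap and the z_c terms cancel.
Column 1: x×2859 + (z_c − 0 − x)×3400
Column 2: 0.185×0 + 3.72×1030 + 6.14×2903 + (z_c − 0.185 − 9.86)×3400
The z_c×3400 term appears on both sides and cancels. Collect the known terms of each column as K = Σ(ρt)_known − 3400 × (depth of known layers): K_1 = 0 − 3400×0 = 0; K_2 = 21656.02 − 3400×(0.185 + 9.86) = −12496.98.
Balance: K_1 − x×(3400 − 2859) = K_2, so x = (K_1 − K_2)/(3400 − 2859) = 12497/541 = 23.1 km.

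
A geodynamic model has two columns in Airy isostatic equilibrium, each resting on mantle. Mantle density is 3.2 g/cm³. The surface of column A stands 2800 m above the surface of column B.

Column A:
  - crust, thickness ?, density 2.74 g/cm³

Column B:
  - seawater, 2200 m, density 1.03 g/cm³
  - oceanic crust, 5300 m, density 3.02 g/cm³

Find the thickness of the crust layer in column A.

Take the compensation level at the base of the deeper column (depth z_c below the surface of column A) and equate Σ ρ_i t_i down to z_c; mantle fills any gap and the z_c terms cancel.
Column A: x×2.74 + (z_c − 0 − x)×3.2
Column B: 2800×0 + 2200×1.03 + 5300×3.02 + (z_c − 2800 − 7500)×3.2
The z_c×3.2 term appears on both sides and cancels. Collect the known terms of each column as K = Σ(ρt)_known − 3.2 × (depth of known layers): K_A = 0 − 3.2×0 = 0; K_B = 18272 − 3.2×(2800 + 7500) = −14688.
Balance: K_A − x×(3.2 − 2.74) = K_B, so x = (K_A − K_B)/(3.2 − 2.74) = 14688/0.46 = 31900 m.

31900 m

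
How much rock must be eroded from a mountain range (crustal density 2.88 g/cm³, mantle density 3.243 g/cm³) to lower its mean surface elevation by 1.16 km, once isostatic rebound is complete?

10.4 km

Net drop Δ = e − u = e − e ρ_c/ρ_m = e (ρ_m − ρ_c)/ρ_m.
e = Δ ρ_m/(ρ_m − ρ_c) = 1.16 km × 3.243/0.363 = 10.4 km.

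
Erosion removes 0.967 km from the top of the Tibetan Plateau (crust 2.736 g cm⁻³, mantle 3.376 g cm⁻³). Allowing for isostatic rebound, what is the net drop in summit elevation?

Rebound u = e ρ_c/ρ_m = 0.967 km × 2.736/3.376 = 0.7837 km.
Net surface drop = e − u = 0.967 km − 0.7837 km = e (ρ_m − ρ_c)/ρ_m = 0.183 km.

0.183 km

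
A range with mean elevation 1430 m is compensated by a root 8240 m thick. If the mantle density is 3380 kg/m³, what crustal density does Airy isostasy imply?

ρ_c h = (ρ_m − ρ_c) r → ρ_c (h + r) = ρ_m r → ρ_c = ρ_m r / (h + r).
ρ_c = 3380 × 8240 m / (1430 m + 8240 m) = 2880 kg/m³.

2880 kg/m³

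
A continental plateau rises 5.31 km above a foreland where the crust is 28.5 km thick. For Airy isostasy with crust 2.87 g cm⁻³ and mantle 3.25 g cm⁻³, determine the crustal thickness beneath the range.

Root depth r = h ρ_c / (ρ_m − ρ_c) = 5.31 km × 2.87 / 0.38 = 40.1 km.
Total thickness = T + h + r = 28.5 km + 5.31 km + 40.1 km = 73.9 km.

73.9 km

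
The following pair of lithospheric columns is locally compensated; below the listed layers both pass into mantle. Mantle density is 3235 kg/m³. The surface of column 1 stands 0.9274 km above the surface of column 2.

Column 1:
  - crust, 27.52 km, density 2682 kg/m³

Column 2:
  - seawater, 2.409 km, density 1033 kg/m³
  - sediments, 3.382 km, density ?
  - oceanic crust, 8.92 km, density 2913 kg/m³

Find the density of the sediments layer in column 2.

2040 kg/m³

Take the compensation level at the base of the deeper column (depth z_c below the surface of column 1) and equate Σ ρ_i t_i down to z_c; mantle fills any gap and the z_c terms cancel.
Column 1: 27.52×2682 + (z_c − 27.52)×3235
Column 2: 0.9274×0 + 2.409×1033 + 3.382×ρ + 8.92×2913 + (z_c − 0.9274 − 14.711)×3235
The z_c×3235 term appears on both sides and cancels. Collect the known terms of each column as K = Σ(ρt)_known − 3235 × (depth of known layers): K_1 = 73808.64 − 3235×27.52 = −15218.56; K_2 = 28472.457 − 3235×(0.9274 + 14.711) = −22117.767.
Balance: K_1 = K_2 + 3.382×ρ, so ρ = (K_1 − K_2)/3.382 = 6899.21/3.382 = 2040 kg/m³.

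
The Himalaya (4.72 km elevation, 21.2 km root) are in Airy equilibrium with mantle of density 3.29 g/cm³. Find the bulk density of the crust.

2.69 g/cm³

ρ_c h = (ρ_m − ρ_c) r → ρ_c (h + r) = ρ_m r → ρ_c = ρ_m r / (h + r).
ρ_c = 3.29 × 21.2 km / (4.72 km + 21.2 km) = 2.69 g/cm³.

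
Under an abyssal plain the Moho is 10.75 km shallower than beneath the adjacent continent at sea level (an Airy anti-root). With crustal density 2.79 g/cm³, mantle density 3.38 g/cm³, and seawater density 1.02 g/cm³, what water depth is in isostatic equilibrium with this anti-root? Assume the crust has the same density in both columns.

Replacing a thickness d of crust by seawater at the top must be balanced by replacing crust with mantle at the base: d (ρ_c − ρ_w) = a (ρ_m − ρ_c).
d = a (ρ_m − ρ_c)/(ρ_c − ρ_w) = 10.75 km × 0.59/1.77 = 3.58 km.

3.58 km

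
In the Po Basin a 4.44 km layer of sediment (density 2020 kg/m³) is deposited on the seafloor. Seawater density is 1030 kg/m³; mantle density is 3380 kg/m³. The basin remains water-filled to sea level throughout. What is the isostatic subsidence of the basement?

1.87 km

Submarine loading: the sediment displaces seawater, and the subsidence is in turn flooded, so s (ρ_m − ρ_w) = t (ρ_sed − ρ_w).
s = 4.44 km × (2020 − 1030) / (3380 − 1030) = 1.87 km.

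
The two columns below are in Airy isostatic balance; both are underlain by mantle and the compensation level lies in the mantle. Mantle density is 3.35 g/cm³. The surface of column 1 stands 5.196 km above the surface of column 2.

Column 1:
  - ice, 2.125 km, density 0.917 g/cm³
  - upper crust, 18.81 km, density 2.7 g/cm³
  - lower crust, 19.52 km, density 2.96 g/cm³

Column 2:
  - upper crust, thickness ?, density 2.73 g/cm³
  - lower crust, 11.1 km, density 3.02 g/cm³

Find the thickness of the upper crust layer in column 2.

Take the compensation level at the base of the deeper column (depth z_c below the surface of column 1) and equate Σ ρ_i t_i down to z_c; mantle fills any gap and the z_c terms cancel.
Column 1: 2.125×0.917 + 18.81×2.7 + 19.52×2.96 + (z_c − 40.455)×3.35
Column 2: 5.196×0 + x×2.73 + 11.1×3.02 + (z_c − 5.196 − 11.1 − x)×3.35
The z_c×3.35 term appears on both sides and cancels. Collect the known terms of each column as K = Σ(ρt)_known − 3.35 × (depth of known layers): K_1 = 110.514825 − 3.35×40.455 = −25.009425; K_2 = 33.522 − 3.35×(5.196 + 11.1) = −21.0696.
Balance: K_1 = K_2 − x×(3.35 − 2.73), so x = (K_2 − K_1)/(3.35 − 2.73) = 3.93982/0.62 = 6.35 km.

6.35 km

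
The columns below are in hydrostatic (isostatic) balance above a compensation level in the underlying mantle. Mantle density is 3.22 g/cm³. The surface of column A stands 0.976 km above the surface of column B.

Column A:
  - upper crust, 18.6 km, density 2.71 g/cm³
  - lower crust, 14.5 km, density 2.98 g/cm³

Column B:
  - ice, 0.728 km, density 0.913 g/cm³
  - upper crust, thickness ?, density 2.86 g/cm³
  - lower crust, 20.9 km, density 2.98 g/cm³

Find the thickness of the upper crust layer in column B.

Take the compensation level at the base of the deeper column (depth z_c below the surface of column A) and equate Σ ρ_i t_i down to z_c; mantle fills any gap and the z_c terms cancel.
Column A: 18.6×2.71 + 14.5×2.98 + (z_c − 33.1)×3.22
Column B: 0.976×0 + 0.728×0.913 + x×2.86 + 20.9×2.98 + (z_c − 0.976 − 21.628 − x)×3.22
The z_c×3.22 term appears on both sides and cancels. Collect the known terms of each column as K = Σ(ρt)_known − 3.22 × (depth of known layers): K_A = 93.616 − 3.22×33.1 = −12.966; K_B = 62.946664 − 3.22×(0.976 + 21.628) = −9.838216.
Balance: K_A = K_B − x×(3.22 − 2.86), so x = (K_B − K_A)/(3.22 − 2.86) = 3.12778/0.36 = 8.69 km.

8.69 km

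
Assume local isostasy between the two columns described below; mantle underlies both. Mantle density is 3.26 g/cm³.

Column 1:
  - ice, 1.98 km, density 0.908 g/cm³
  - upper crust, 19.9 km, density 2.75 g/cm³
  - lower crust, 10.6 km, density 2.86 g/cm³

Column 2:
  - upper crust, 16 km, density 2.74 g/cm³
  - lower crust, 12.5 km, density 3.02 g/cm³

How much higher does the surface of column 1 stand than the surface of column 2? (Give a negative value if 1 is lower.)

2.37 km

For any compensation level in the mantle, the mantle terms cancel and isostasy reduces to e = (Σt_1 − Σt_2) − (Σ(ρt)_1 − Σ(ρt)_2) / ρ_m.
Σt_1 = 32.48 km; Σt_2 = 28.5 km; Σ(ρt)_1 = 86.83884; Σ(ρt)_2 = 81.59 (in km·g/cm³).
e = (32.48 − 28.5) − (86.83884 − 81.59) / 3.26 = 2.37 km.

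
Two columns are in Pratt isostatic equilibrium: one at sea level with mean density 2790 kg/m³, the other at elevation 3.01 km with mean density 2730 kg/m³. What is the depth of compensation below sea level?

ρ_ref D = ρ (D + h) → D (ρ_ref − ρ) = ρ h.
D = ρ h/(ρ_ref − ρ) = 2730 × 3.01 km/(2790 − 2730) = 137 km.

137 km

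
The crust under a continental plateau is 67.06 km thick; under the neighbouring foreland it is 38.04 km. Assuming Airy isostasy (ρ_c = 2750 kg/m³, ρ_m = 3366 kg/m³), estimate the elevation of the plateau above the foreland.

5.31 km

Excess crust Δ = 67.06 km − 38.04 km = 29.02 km, split between elevation h and root r with h + r = Δ.
Airy balance ρ_c h = (ρ_m − ρ_c) r gives r = h ρ_c/(ρ_m − ρ_c), so h (1 + ρ_c/(ρ_m − ρ_c)) = Δ, i.e. h = Δ (ρ_m − ρ_c)/ρ_m.
h = 29.02 km × 616/3366 = 5.31 km.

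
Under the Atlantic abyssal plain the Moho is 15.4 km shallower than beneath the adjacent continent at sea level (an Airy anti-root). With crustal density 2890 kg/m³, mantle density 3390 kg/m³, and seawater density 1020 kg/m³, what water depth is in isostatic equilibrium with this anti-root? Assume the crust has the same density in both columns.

Replacing a thickness d of crust by seawater at the top must be balanced by replacing crust with mantle at the base: d (ρ_c − ρ_w) = a (ρ_m − ρ_c).
d = a (ρ_m − ρ_c)/(ρ_c − ρ_w) = 15.4 km × 500/1870 = 4.12 km.

4.12 km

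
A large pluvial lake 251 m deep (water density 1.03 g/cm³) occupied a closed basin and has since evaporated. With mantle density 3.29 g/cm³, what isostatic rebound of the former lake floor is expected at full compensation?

u = d ρ_w/ρ_m = 251 m × 1.03/3.29 = 78.6 m.

78.6 m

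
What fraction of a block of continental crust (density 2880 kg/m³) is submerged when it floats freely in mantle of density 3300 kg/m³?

Submerged fraction = ρ_obj/ρ_fluid = 2880/3300 = 0.873.

0.873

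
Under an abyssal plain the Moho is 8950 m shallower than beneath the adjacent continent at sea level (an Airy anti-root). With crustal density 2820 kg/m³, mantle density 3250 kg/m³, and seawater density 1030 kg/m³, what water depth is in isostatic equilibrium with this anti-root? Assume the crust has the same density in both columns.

Replacing a thickness d of crust by seawater at the top must be balanced by replacing crust with mantle at the base: d (ρ_c − ρ_w) = a (ρ_m − ρ_c).
d = a (ρ_m − ρ_c)/(ρ_c − ρ_w) = 8950 m × 430/1790 = 2150 m.

2150 m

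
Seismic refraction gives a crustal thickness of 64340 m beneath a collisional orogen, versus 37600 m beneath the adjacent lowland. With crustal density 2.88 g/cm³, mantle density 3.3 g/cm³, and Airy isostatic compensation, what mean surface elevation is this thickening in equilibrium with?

3400 m

Excess crust Δ = 64340 m − 37600 m = 26740 m, split between elevation h and root r with h + r = Δ.
Airy balance ρ_c h = (ρ_m − ρ_c) r gives r = h ρ_c/(ρ_m − ρ_c), so h (1 + ρ_c/(ρ_m − ρ_c)) = Δ, i.e. h = Δ (ρ_m − ρ_c)/ρ_m.
h = 26740 m × 0.42/3.3 = 3400 m.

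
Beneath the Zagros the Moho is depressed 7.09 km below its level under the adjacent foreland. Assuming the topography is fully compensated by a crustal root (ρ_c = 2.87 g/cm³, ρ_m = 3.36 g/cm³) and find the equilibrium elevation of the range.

1.21 km

Isostatic balance requires: ρ_c h = (ρ_m − ρ_c) r.
h = r (ρ_m − ρ_c) / ρ_c = 7.09 km × (3.36 − 2.87) / 2.87 = 1.21 km.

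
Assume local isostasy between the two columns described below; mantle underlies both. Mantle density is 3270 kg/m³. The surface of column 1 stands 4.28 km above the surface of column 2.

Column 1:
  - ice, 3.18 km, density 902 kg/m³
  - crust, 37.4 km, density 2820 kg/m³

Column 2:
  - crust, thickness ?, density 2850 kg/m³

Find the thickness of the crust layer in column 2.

24.7 km

Take the compensation level at the base of the deeper column (depth z_c below the surface of column 1) and equate Σ ρ_i t_i down to z_c; mantle fills any gap and the z_c terms cancel.
Column 1: 3.18×902 + 37.4×2820 + (z_c − 40.58)×3270
Column 2: 4.28×0 + x×2850 + (z_c − 4.28 − 0 − x)×3270
The z_c×3270 term appears on both sides and cancels. Collect the known terms of each column as K = Σ(ρt)_known − 3270 × (depth of known layers): K_1 = 108336.36 − 3270×40.58 = −24360.24; K_2 = 0 − 3270×(4.28 + 0) = −13995.6.
Balance: K_1 = K_2 − x×(3270 − 2850), so x = (K_2 − K_1)/(3270 − 2850) = 10364.6/420 = 24.7 km.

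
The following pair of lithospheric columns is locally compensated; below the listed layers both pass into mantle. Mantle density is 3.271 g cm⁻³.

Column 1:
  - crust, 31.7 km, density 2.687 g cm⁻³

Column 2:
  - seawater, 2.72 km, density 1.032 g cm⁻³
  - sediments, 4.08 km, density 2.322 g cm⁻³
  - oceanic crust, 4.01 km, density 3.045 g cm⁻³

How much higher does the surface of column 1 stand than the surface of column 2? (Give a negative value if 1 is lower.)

For any compensation level in the mantle, the mantle terms cancel and isostasy reduces to e = (Σt_1 − Σt_2) − (Σ(ρt)_1 − Σ(ρt)_2) / ρ_m.
Σt_1 = 31.7 km; Σt_2 = 10.81 km; Σ(ρt)_1 = 85.1779; Σ(ρt)_2 = 24.49125 (in km·g cm⁻³).
e = (31.7 − 10.81) − (85.1779 − 24.49125) / 3.271 = 2.34 km.

2.34 km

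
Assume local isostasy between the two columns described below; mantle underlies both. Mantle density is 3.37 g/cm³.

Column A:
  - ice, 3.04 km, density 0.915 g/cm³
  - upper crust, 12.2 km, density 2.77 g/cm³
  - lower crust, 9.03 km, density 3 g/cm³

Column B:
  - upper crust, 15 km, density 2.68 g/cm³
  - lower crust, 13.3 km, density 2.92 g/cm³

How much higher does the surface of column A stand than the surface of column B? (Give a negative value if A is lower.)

0.531 km

For any compensation level in the mantle, the mantle terms cancel and isostasy reduces to e = (Σt_A − Σt_B) − (Σ(ρt)_A − Σ(ρt)_B) / ρ_m.
Σt_A = 24.27 km; Σt_B = 28.3 km; Σ(ρt)_A = 63.6656; Σ(ρt)_B = 79.036 (in km·g/cm³).
e = (24.27 − 28.3) − (63.6656 − 79.036) / 3.37 = 0.531 km.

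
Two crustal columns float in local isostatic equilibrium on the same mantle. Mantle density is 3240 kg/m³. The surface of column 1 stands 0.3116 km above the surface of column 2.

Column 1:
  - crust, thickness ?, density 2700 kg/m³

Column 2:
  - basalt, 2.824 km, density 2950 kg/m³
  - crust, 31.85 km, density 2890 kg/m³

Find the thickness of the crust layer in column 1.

Take the compensation level at the base of the deeper column (depth z_c below the surface of column 1) and equate Σ ρ_i t_i down to z_c; mantle fills any gap and the z_c terms cancel.
Column 1: x×2700 + (z_c − 0 − x)×3240
Column 2: 0.3116×0 + 2.824×2950 + 31.85×2890 + (z_c − 0.3116 − 34.674)×3240
The z_c×3240 term appears on both sides and cancels. Collect the known terms of each column as K = Σ(ρt)_known − 3240 × (depth of known layers): K_1 = 0 − 3240×0 = 0; K_2 = 100377.3 − 3240×(0.3116 + 34.674) = −12976.044.
Balance: K_1 − x×(3240 − 2700) = K_2, so x = (K_1 − K_2)/(3240 − 2700) = 12976/540 = 24 km.

24 km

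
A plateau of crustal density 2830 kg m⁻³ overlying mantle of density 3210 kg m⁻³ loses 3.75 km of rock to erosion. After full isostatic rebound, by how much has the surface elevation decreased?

0.444 km

Rebound u = e ρ_c/ρ_m = 3.75 km × 2830/3210 = 3.306 km.
Net surface drop = e − u = 3.75 km − 3.306 km = e (ρ_m − ρ_c)/ρ_m = 0.444 km.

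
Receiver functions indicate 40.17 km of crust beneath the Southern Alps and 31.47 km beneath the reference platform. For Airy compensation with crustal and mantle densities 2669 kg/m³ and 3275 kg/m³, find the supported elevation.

1.61 km

Excess crust Δ = 40.17 km − 31.47 km = 8.7 km, split between elevation h and root r with h + r = Δ.
Airy balance ρ_c h = (ρ_m − ρ_c) r gives r = h ρ_c/(ρ_m − ρ_c), so h (1 + ρ_c/(ρ_m − ρ_c)) = Δ, i.e. h = Δ (ρ_m − ρ_c)/ρ_m.
h = 8.7 km × 606/3275 = 1.61 km.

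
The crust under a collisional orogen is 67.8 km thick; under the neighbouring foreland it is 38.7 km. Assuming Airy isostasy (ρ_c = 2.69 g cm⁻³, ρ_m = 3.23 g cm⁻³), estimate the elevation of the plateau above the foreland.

Excess crust Δ = 67.8 km − 38.7 km = 29.1 km, split between elevation h and root r with h + r = Δ.
Airy balance ρ_c h = (ρ_m − ρ_c) r gives r = h ρ_c/(ρ_m − ρ_c), so h (1 + ρ_c/(ρ_m − ρ_c)) = Δ, i.e. h = Δ (ρ_m − ρ_c)/ρ_m.
h = 29.1 km × 0.54/3.23 = 4.87 km.

4.87 km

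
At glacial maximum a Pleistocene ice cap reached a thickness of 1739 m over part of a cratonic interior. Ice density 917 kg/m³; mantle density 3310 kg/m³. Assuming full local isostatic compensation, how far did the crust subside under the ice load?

482 m

In Airy isostatic equilibrium: the ice load ρ_ice t is balanced by mantle displaced below, ρ_m s.
s = t ρ_ice / ρ_m = 1739 m × 917/3310 = 482 m.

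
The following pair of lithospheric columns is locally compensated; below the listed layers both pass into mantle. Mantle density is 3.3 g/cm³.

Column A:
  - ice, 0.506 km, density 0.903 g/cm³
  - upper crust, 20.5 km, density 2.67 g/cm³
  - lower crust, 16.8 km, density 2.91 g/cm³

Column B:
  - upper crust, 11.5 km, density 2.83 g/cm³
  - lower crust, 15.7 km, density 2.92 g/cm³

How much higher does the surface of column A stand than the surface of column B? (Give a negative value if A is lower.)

2.82 km

For any compensation level in the mantle, the mantle terms cancel and isostasy reduces to e = (Σt_A − Σt_B) − (Σ(ρt)_A − Σ(ρt)_B) / ρ_m.
Σt_A = 37.806 km; Σt_B = 27.2 km; Σ(ρt)_A = 104.079918; Σ(ρt)_B = 78.389 (in km·g/cm³).
e = (37.806 − 27.2) − (104.079918 − 78.389) / 3.3 = 2.82 km.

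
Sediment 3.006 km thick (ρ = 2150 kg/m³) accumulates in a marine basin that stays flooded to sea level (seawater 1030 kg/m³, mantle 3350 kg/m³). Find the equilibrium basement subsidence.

1.45 km

Submarine loading: the sediment displaces seawater, and the subsidence is in turn flooded, so s (ρ_m − ρ_w) = t (ρ_sed − ρ_w).
s = 3.006 km × (2150 − 1030) / (3350 − 1030) = 1.45 km.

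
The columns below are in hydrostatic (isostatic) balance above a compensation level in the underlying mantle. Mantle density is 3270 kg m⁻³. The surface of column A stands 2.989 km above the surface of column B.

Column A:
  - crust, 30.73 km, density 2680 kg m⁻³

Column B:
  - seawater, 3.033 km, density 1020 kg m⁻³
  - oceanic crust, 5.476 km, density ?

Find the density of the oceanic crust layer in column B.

2990 kg m⁻³

Take the compensation level at the base of the deeper column (depth z_c below the surface of column A) and equate Σ ρ_i t_i down to z_c; mantle fills any gap and the z_c terms cancel.
Column A: 30.73×2680 + (z_c − 30.73)×3270
Column B: 2.989×0 + 3.033×1020 + 5.476×ρ + (z_c − 2.989 − 8.509)×3270
The z_c×3270 term appears on both sides and cancels. Collect the known terms of each column as K = Σ(ρt)_known − 3270 × (depth of known layers): K_A = 82356.4 − 3270×30.73 = −18130.7; K_B = 3093.66 − 3270×(2.989 + 8.509) = −34504.8.
Balance: K_A = K_B + 5.476×ρ, so ρ = (K_A − K_B)/5.476 = 16374.1/5.476 = 2990 kg m⁻³.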